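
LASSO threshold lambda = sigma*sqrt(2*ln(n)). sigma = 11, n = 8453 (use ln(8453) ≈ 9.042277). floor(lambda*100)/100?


ln(8453) ≈ 9.042277.
2*ln(n) ≈ 18.084554.
sqrt(2*ln(n)) ≈ sqrt(18.084554) ≈ 4.252594.
lambda ≈ 11*4.252594 = 46.778534.
floor(lambda*100)/100 = 46.77.

46.77


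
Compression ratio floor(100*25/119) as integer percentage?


100*m/n = 100*25/119 ≈ 21.0084.
floor = 21.

21


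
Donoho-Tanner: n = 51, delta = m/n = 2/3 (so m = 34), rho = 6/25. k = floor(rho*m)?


m = 2/3*51 = 34.
rho = 6/25.
rho*m = 6/25*34 = 8.16.
k = floor(8.16) = 8.

8


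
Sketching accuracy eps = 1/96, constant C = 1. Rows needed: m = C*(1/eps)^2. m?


1/eps = 96.
(1/eps)^2 = 9216.
m = 1*9216 = 9216.

9216


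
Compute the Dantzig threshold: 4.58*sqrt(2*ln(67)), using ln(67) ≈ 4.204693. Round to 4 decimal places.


ln(67) ≈ 4.204693.
2*ln(n) ≈ 8.409386.
sqrt(2*ln(n)) ≈ sqrt(8.409386) ≈ 2.899894.
threshold ≈ 4.58*2.899894 = 13.28151452 ≈ 13.2815.

13.2815


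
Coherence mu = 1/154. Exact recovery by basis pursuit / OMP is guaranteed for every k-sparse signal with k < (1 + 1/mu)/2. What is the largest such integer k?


1/mu = 154.
1 + 1/mu = 155.
(1 + 1/mu)/2 = 77.5 is not an integer, so k_max = floor(77.5) = 77.

77


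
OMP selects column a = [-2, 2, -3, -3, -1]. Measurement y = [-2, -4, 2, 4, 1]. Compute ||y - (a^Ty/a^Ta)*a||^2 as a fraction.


a^T a = 27.
a^T y = -23.
coeff = -23/27 = -23/27.
||r||^2 = 578/27.

578/27


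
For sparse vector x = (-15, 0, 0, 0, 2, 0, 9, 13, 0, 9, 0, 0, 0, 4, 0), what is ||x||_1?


Non-zero entries: [(0, -15), (4, 2), (6, 9), (7, 13), (9, 9), (13, 4)]
Absolute values: [15, 2, 9, 13, 9, 4]
||x||_1 = sum = 52.

52


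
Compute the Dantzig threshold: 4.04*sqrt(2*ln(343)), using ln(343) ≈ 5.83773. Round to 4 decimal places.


ln(343) ≈ 5.83773.
2*ln(n) ≈ 11.67546.
sqrt(2*ln(n)) ≈ sqrt(11.67546) ≈ 3.416937.
threshold ≈ 4.04*3.416937 = 13.80442548 ≈ 13.8044.

13.8044


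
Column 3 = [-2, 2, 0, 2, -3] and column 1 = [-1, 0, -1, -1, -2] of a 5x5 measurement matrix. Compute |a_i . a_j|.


Inner product: -2*-1 + 2*0 + 0*-1 + 2*-1 + -3*-2
Products: [2, 0, 0, -2, 6]
Sum = 6.
|dot| = 6.

6


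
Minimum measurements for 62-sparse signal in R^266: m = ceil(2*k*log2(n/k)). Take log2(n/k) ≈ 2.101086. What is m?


log2(n/k) = log2(266/62) ≈ 2.101086.
2*k*log2(n/k) ≈ 2*62*2.101086 = 260.534664.
m = ceil(260.534664) = 261.

261


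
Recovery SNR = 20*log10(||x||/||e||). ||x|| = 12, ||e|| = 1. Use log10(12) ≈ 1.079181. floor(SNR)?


||x||/||e|| = 12/1 = 12.
log10(12) ≈ 1.079181.
20*log10(||x||/||e||) ≈ 20*1.079181 = 21.58362.
floor(21.58362) = 21.

21


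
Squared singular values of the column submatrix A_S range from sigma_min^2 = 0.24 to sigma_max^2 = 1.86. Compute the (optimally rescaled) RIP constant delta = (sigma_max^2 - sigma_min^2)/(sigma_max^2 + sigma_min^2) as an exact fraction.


lambda_max - lambda_min = 1.86 - 0.24 = 1.62.
lambda_max + lambda_min = 1.86 + 0.24 = 2.10.
delta = 1.62/2.10 = 162/210 = 27/35.

27/35


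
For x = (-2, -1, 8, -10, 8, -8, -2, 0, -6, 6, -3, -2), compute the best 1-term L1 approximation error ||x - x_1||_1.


Sorted |x_i| descending: [10, 8, 8, 8, 6, 6, 3, 2, 2, 2, 1, 0]
Keep top 1: [10]
Tail entries: [8, 8, 8, 6, 6, 3, 2, 2, 2, 1, 0]
L1 error = sum of tail = 46.

46


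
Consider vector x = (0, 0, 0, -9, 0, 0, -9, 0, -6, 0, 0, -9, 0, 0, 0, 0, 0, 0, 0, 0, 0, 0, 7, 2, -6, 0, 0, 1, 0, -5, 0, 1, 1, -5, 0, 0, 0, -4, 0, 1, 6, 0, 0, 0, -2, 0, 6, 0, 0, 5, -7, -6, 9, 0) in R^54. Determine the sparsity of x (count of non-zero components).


Non-zero positions: [3, 6, 8, 11, 22, 23, 24, 27, 29, 31, 32, 33, 37, 39, 40, 44, 46, 49, 50, 51, 52].
Sparsity = 21.

21


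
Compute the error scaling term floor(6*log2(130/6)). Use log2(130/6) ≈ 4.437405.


log2(n/k) = log2(130/6) ≈ 4.437405.
k*log2(n/k) ≈ 6*4.437405 = 26.62443.
floor(26.62443) = 26.

26


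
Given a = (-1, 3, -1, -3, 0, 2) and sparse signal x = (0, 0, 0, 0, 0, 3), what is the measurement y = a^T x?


Non-zero terms: ['2*3']
Products: [6]
y = sum = 6.

6


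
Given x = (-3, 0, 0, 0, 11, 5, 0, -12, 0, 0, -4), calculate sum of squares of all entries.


Non-zero entries: [(0, -3), (4, 11), (5, 5), (7, -12), (10, -4)]
Squares: [9, 121, 25, 144, 16]
||x||_2^2 = sum = 315.

315


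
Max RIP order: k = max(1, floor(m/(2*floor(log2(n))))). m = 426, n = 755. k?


floor(log2(755)) = 9.
2*9 = 18.
m/(2*floor(log2(n))) = 426/18 ≈ 23.6667.
floor = 23.
k = max(1, 23) = 23.

23


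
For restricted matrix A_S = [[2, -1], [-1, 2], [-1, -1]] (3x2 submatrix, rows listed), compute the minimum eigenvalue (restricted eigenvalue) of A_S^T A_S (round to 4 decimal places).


A_S^T A_S = [[6, -3], [-3, 6]].
trace = 12.
det = 27.
disc = trace^2 - 4*det = 144 - 4*27 = 36.
sqrt(36) = 6.
lam_min = (12 - 6)/2 = 3 = 3.0000.

3.0000


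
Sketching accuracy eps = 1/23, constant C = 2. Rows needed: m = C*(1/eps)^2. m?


1/eps = 23.
(1/eps)^2 = 529.
m = 2*529 = 1058.

1058


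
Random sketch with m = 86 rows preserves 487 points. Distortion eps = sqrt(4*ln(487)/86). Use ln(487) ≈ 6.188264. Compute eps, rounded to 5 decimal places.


ln(487) ≈ 6.188264.
4*ln(N)/m ≈ 4*6.188264/86 ≈ 0.28782623.
eps = sqrt(0.28782623) ≈ 0.5364944 ≈ 0.53649.

0.53649


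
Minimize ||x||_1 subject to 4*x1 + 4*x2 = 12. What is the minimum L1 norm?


Axis intercepts:
  x1 = 3, x2 = 0: L1 = 3
  x1 = 0, x2 = 3: L1 = 3
x* = (3, 0)
||x*||_1 = 3.

3


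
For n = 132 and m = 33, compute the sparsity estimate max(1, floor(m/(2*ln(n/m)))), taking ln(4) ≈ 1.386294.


n/m = 132/33 = 4.
ln(n/m) ≈ 1.386294.
2*ln(n/m) ≈ 2.772588.
m/(2*ln(n/m)) ≈ 33/2.772588 ≈ 11.9022.
floor = 11.
k_max = max(1, 11) = 11.

11


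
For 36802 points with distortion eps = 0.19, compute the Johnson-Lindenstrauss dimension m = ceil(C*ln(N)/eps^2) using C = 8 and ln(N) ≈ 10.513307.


ln(36802) ≈ 10.513307.
eps^2 = 0.19^2 = 0.0361.
C*ln(N)/eps^2 ≈ 8*10.513307/0.0361 ≈ 2329.8187.
m = ceil(2329.8187) = 2330.

2330


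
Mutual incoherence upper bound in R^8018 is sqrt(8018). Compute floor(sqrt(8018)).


89^2 = 7921 <= 8018 < 8100 = 90^2, so 89 <= sqrt(8018) < 90.
floor(sqrt(8018)) = 89.

89


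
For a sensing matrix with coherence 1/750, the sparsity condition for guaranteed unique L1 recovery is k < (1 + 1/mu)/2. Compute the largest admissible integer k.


1/mu = 750.
1 + 1/mu = 751.
(1 + 1/mu)/2 = 375.5 is not an integer, so k_max = floor(375.5) = 375.

375


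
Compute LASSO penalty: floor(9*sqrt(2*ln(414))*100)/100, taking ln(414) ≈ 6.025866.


ln(414) ≈ 6.025866.
2*ln(n) ≈ 12.051732.
sqrt(2*ln(n)) ≈ sqrt(12.051732) ≈ 3.47156.
lambda ≈ 9*3.47156 = 31.24404.
floor(lambda*100)/100 = 31.24.

31.24


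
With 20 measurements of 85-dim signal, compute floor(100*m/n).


100*m/n = 100*20/85 ≈ 23.5294.
floor = 23.

23


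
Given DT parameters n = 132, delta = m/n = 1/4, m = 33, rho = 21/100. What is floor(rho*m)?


m = 1/4*132 = 33.
rho = 21/100.
rho*m = 21/100*33 = 6.93.
k = floor(6.93) = 6.

6


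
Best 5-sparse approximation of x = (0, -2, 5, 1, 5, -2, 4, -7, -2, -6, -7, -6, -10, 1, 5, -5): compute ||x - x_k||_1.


Sorted |x_i| descending: [10, 7, 7, 6, 6, 5, 5, 5, 5, 4, 2, 2, 2, 1, 1, 0]
Keep top 5: [10, 7, 7, 6, 6]
Tail entries: [5, 5, 5, 5, 4, 2, 2, 2, 1, 1, 0]
L1 error = sum of tail = 32.

32


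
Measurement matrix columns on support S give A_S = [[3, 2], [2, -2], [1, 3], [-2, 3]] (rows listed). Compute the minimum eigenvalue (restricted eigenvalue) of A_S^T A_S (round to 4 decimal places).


A_S^T A_S = [[18, -1], [-1, 26]].
trace = 44.
det = 467.
disc = trace^2 - 4*det = 1936 - 4*467 = 68.
sqrt(68) ≈ 8.246211.
lam_min = (44 - sqrt(68))/2 ≈ (44 - 8.246211)/2 = 17.8768945 ≈ 17.8769.

17.8769


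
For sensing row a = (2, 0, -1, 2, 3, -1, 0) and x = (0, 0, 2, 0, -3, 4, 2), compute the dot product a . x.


Non-zero terms: ['-1*2', '3*-3', '-1*4', '0*2']
Products: [-2, -9, -4, 0]
y = sum = -15.

-15


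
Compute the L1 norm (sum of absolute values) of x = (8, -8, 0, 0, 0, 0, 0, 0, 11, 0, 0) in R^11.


Non-zero entries: [(0, 8), (1, -8), (8, 11)]
Absolute values: [8, 8, 11]
||x||_1 = sum = 27.

27


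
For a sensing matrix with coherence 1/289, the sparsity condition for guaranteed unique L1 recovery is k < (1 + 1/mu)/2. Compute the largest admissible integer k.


1/mu = 289.
1 + 1/mu = 290.
(1 + 1/mu)/2 = 145 is an integer and the inequality is strict, so k_max = 145 - 1 = 144.

144


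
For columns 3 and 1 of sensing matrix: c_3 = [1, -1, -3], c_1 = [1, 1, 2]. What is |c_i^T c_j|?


Inner product: 1*1 + -1*1 + -3*2
Products: [1, -1, -6]
Sum = -6.
|dot| = 6.

6


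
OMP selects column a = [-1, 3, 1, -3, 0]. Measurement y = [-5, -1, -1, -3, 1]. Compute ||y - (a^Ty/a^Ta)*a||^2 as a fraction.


a^T a = 20.
a^T y = 10.
coeff = 10/20 = 1/2.
||r||^2 = 32.

32


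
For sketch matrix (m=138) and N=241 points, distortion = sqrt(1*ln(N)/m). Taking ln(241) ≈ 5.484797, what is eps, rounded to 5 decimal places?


ln(241) ≈ 5.484797.
1*ln(N)/m ≈ 1*5.484797/138 ≈ 0.03974491.
eps = sqrt(0.03974491) ≈ 0.1993613 ≈ 0.19936.

0.19936


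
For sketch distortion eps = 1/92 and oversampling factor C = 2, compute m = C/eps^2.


1/eps = 92.
(1/eps)^2 = 8464.
m = 2*8464 = 16928.

16928


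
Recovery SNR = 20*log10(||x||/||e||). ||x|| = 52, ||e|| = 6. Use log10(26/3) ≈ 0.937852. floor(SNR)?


||x||/||e|| = 52/6 = 26/3.
log10(26/3) ≈ 0.937852.
20*log10(||x||/||e||) ≈ 20*0.937852 = 18.75704.
floor(18.75704) = 18.

18


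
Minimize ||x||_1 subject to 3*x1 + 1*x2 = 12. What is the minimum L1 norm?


Axis intercepts:
  x1 = 4, x2 = 0: L1 = 4
  x1 = 0, x2 = 12: L1 = 12
x* = (4, 0)
||x*||_1 = 4.

4


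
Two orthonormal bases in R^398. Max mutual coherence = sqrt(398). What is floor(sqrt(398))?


19^2 = 361 <= 398 < 400 = 20^2, so 19 <= sqrt(398) < 20.
floor(sqrt(398)) = 19.

19


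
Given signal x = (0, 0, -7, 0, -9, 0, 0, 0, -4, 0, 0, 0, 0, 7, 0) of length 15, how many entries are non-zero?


Non-zero positions: [2, 4, 8, 13].
Sparsity = 4.

4


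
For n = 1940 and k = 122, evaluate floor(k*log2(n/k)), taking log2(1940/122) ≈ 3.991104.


log2(n/k) = log2(1940/122) ≈ 3.991104.
k*log2(n/k) ≈ 122*3.991104 = 486.914688.
floor(486.914688) = 486.

486


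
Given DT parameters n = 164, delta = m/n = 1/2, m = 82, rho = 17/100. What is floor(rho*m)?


m = 1/2*164 = 82.
rho = 17/100.
rho*m = 17/100*82 = 13.94.
k = floor(13.94) = 13.

13


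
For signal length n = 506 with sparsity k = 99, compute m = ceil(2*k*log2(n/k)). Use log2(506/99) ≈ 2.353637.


log2(n/k) = log2(506/99) ≈ 2.353637.
2*k*log2(n/k) ≈ 2*99*2.353637 = 466.020126.
m = ceil(466.020126) = 467.

467


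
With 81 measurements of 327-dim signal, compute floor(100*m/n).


100*m/n = 100*81/327 ≈ 24.7706.
floor = 24.

24


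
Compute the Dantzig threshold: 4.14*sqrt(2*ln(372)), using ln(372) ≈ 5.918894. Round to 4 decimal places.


ln(372) ≈ 5.918894.
2*ln(n) ≈ 11.837788.
sqrt(2*ln(n)) ≈ sqrt(11.837788) ≈ 3.440609.
threshold ≈ 4.14*3.440609 = 14.24412126 ≈ 14.2441.

14.2441


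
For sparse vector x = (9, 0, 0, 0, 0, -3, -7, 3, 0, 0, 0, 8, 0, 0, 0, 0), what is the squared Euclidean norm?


Non-zero entries: [(0, 9), (5, -3), (6, -7), (7, 3), (11, 8)]
Squares: [81, 9, 49, 9, 64]
||x||_2^2 = sum = 212.

212


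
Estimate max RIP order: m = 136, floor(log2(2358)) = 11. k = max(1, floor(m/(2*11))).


floor(log2(2358)) = 11.
2*11 = 22.
m/(2*floor(log2(n))) = 136/22 ≈ 6.1818.
floor = 6.
k = max(1, 6) = 6.

6


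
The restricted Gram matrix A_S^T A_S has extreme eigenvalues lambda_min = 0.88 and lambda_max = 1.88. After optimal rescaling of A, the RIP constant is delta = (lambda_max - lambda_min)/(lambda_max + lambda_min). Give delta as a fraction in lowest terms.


lambda_max - lambda_min = 1.88 - 0.88 = 1.00.
lambda_max + lambda_min = 1.88 + 0.88 = 2.76.
delta = 1.00/2.76 = 100/276 = 25/69.

25/69


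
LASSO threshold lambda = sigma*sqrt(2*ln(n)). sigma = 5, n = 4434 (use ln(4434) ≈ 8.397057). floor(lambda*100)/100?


ln(4434) ≈ 8.397057.
2*ln(n) ≈ 16.794114.
sqrt(2*ln(n)) ≈ sqrt(16.794114) ≈ 4.098062.
lambda ≈ 5*4.098062 = 20.49031.
floor(lambda*100)/100 = 20.49.

20.49


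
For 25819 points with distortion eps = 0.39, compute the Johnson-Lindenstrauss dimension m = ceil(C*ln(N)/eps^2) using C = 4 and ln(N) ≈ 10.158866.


ln(25819) ≈ 10.158866.
eps^2 = 0.39^2 = 0.1521.
C*ln(N)/eps^2 ≈ 4*10.158866/0.1521 ≈ 267.1628.
m = ceil(267.1628) = 268.

268


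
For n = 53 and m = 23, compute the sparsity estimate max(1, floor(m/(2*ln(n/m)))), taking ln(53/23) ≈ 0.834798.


n/m = 53/23.
ln(n/m) ≈ 0.834798.
2*ln(n/m) ≈ 1.669596.
m/(2*ln(n/m)) ≈ 23/1.669596 ≈ 13.7758.
floor = 13.
k_max = max(1, 13) = 13.

13


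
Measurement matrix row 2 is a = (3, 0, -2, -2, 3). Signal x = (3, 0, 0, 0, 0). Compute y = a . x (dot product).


Non-zero terms: ['3*3']
Products: [9]
y = sum = 9.

9


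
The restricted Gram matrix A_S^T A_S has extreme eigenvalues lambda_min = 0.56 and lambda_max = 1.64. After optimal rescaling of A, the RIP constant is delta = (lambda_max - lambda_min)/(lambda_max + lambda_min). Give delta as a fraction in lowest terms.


lambda_max - lambda_min = 1.64 - 0.56 = 1.08.
lambda_max + lambda_min = 1.64 + 0.56 = 2.20.
delta = 1.08/2.20 = 108/220 = 27/55.

27/55


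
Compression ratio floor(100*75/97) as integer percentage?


100*m/n = 100*75/97 ≈ 77.3196.
floor = 77.

77


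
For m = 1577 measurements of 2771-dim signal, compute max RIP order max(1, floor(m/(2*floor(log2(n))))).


floor(log2(2771)) = 11.
2*11 = 22.
m/(2*floor(log2(n))) = 1577/22 ≈ 71.6818.
floor = 71.
k = max(1, 71) = 71.

71


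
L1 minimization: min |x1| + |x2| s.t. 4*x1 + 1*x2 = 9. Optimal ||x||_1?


Axis intercepts:
  x1 = 9/4, x2 = 0: L1 = 9/4
  x1 = 0, x2 = 9: L1 = 9
x* = (9/4, 0)
||x*||_1 = 9/4.

9/4


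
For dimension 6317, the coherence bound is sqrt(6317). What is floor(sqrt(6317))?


79^2 = 6241 <= 6317 < 6400 = 80^2, so 79 <= sqrt(6317) < 80.
floor(sqrt(6317)) = 79.

79


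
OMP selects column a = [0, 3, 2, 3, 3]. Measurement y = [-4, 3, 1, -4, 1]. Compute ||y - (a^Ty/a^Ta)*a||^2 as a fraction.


a^T a = 31.
a^T y = 2.
coeff = 2/31 = 2/31.
||r||^2 = 1329/31.

1329/31


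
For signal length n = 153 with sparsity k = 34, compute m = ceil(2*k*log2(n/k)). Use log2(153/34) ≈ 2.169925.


log2(n/k) = log2(153/34) ≈ 2.169925.
2*k*log2(n/k) ≈ 2*34*2.169925 = 147.5549.
m = ceil(147.5549) = 148.

148


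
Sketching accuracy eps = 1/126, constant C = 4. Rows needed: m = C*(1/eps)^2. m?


1/eps = 126.
(1/eps)^2 = 15876.
m = 4*15876 = 63504.

63504


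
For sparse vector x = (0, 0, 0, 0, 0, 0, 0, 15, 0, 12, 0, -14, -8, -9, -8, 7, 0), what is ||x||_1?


Non-zero entries: [(7, 15), (9, 12), (11, -14), (12, -8), (13, -9), (14, -8), (15, 7)]
Absolute values: [15, 12, 14, 8, 9, 8, 7]
||x||_1 = sum = 73.

73


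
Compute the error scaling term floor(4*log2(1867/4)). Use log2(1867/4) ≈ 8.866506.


log2(n/k) = log2(1867/4) ≈ 8.866506.
k*log2(n/k) ≈ 4*8.866506 = 35.466024.
floor(35.466024) = 35.

35


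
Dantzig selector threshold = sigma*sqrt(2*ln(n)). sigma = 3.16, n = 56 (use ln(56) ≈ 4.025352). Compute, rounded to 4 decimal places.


ln(56) ≈ 4.025352.
2*ln(n) ≈ 8.050704.
sqrt(2*ln(n)) ≈ sqrt(8.050704) ≈ 2.837376.
threshold ≈ 3.16*2.837376 = 8.96610816 ≈ 8.9661.

8.9661


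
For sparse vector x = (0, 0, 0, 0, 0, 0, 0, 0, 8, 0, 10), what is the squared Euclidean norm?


Non-zero entries: [(8, 8), (10, 10)]
Squares: [64, 100]
||x||_2^2 = sum = 164.

164


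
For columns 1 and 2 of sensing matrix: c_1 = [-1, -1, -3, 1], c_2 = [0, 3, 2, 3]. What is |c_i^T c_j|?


Inner product: -1*0 + -1*3 + -3*2 + 1*3
Products: [0, -3, -6, 3]
Sum = -6.
|dot| = 6.

6


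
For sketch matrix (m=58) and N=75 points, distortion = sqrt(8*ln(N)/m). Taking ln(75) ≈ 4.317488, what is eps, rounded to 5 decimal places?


ln(75) ≈ 4.317488.
8*ln(N)/m ≈ 8*4.317488/58 ≈ 0.59551559.
eps = sqrt(0.59551559) ≈ 0.7716966 ≈ 0.77170.

0.77170


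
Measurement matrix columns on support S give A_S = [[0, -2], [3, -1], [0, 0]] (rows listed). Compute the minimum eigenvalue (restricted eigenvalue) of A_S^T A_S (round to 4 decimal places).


A_S^T A_S = [[9, -3], [-3, 5]].
trace = 14.
det = 36.
disc = trace^2 - 4*det = 196 - 4*36 = 52.
sqrt(52) ≈ 7.211103.
lam_min = (14 - sqrt(52))/2 ≈ (14 - 7.211103)/2 = 3.3944485 ≈ 3.3944.

3.3944


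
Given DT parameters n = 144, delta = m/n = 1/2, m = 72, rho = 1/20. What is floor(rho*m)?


m = 1/2*144 = 72.
rho = 1/20.
rho*m = 1/20*72 = 3.6.
k = floor(3.6) = 3.

3


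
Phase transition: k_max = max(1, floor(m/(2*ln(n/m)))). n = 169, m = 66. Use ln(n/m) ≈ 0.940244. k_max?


n/m = 169/66.
ln(n/m) ≈ 0.940244.
2*ln(n/m) ≈ 1.880488.
m/(2*ln(n/m)) ≈ 66/1.880488 ≈ 35.0973.
floor = 35.
k_max = max(1, 35) = 35.

35


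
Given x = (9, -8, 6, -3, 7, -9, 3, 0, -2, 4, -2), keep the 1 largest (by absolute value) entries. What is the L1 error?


Sorted |x_i| descending: [9, 9, 8, 7, 6, 4, 3, 3, 2, 2, 0]
Keep top 1: [9]
Tail entries: [9, 8, 7, 6, 4, 3, 3, 2, 2, 0]
L1 error = sum of tail = 44.

44


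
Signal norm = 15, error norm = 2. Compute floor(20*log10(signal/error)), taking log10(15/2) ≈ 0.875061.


||x||/||e|| = 15/2.
log10(15/2) ≈ 0.875061.
20*log10(||x||/||e||) ≈ 20*0.875061 = 17.50122.
floor(17.50122) = 17.

17


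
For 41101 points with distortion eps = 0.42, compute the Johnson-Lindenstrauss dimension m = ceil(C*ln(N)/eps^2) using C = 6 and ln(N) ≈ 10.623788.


ln(41101) ≈ 10.623788.
eps^2 = 0.42^2 = 0.1764.
C*ln(N)/eps^2 ≈ 6*10.623788/0.1764 ≈ 361.3533.
m = ceil(361.3533) = 362.

362


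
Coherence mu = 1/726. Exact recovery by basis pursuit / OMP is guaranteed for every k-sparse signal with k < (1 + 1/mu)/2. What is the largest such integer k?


1/mu = 726.
1 + 1/mu = 727.
(1 + 1/mu)/2 = 363.5 is not an integer, so k_max = floor(363.5) = 363.

363


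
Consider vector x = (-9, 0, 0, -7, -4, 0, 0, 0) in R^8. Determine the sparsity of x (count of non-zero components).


Non-zero positions: [0, 3, 4].
Sparsity = 3.

3


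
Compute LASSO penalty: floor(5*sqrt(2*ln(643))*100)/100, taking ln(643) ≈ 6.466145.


ln(643) ≈ 6.466145.
2*ln(n) ≈ 12.93229.
sqrt(2*ln(n)) ≈ sqrt(12.93229) ≈ 3.596149.
lambda ≈ 5*3.596149 = 17.980745.
floor(lambda*100)/100 = 17.98.

17.98


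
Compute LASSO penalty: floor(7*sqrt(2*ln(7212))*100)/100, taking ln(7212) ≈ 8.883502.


ln(7212) ≈ 8.883502.
2*ln(n) ≈ 17.767004.
sqrt(2*ln(n)) ≈ sqrt(17.767004) ≈ 4.215092.
lambda ≈ 7*4.215092 = 29.505644.
floor(lambda*100)/100 = 29.50.

29.50


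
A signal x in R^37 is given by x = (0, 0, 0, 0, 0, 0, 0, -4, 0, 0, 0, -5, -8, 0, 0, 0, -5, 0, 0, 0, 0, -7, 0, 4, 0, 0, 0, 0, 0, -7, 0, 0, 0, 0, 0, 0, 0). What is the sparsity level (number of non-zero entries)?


Non-zero positions: [7, 11, 12, 16, 21, 23, 29].
Sparsity = 7.

7


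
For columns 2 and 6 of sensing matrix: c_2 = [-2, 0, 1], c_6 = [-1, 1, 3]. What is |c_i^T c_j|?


Inner product: -2*-1 + 0*1 + 1*3
Products: [2, 0, 3]
Sum = 5.
|dot| = 5.

5


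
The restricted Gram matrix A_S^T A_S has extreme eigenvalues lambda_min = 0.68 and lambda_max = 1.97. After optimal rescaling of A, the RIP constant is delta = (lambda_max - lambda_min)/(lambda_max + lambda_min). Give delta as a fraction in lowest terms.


lambda_max - lambda_min = 1.97 - 0.68 = 1.29.
lambda_max + lambda_min = 1.97 + 0.68 = 2.65.
delta = 1.29/2.65 = 129/265.

129/265


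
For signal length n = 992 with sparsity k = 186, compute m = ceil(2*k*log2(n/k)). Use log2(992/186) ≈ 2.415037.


log2(n/k) = log2(992/186) ≈ 2.415037.
2*k*log2(n/k) ≈ 2*186*2.415037 = 898.393764.
m = ceil(898.393764) = 899.

899


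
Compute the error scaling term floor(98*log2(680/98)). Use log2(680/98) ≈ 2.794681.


log2(n/k) = log2(680/98) ≈ 2.794681.
k*log2(n/k) ≈ 98*2.794681 = 273.878738.
floor(273.878738) = 273.

273


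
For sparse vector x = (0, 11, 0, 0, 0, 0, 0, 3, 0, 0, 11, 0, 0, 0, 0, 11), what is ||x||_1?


Non-zero entries: [(1, 11), (7, 3), (10, 11), (15, 11)]
Absolute values: [11, 3, 11, 11]
||x||_1 = sum = 36.

36


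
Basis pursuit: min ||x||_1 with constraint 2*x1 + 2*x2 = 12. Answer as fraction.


Axis intercepts:
  x1 = 6, x2 = 0: L1 = 6
  x1 = 0, x2 = 6: L1 = 6
x* = (6, 0)
||x*||_1 = 6.

6


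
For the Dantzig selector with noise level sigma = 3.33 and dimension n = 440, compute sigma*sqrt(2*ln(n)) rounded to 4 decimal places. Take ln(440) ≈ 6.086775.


ln(440) ≈ 6.086775.
2*ln(n) ≈ 12.17355.
sqrt(2*ln(n)) ≈ sqrt(12.17355) ≈ 3.489061.
threshold ≈ 3.33*3.489061 = 11.61857313 ≈ 11.6186.

11.6186


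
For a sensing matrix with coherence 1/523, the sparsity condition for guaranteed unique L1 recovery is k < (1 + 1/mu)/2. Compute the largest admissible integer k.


1/mu = 523.
1 + 1/mu = 524.
(1 + 1/mu)/2 = 262 is an integer and the inequality is strict, so k_max = 262 - 1 = 261.

261


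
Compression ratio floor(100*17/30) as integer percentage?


100*m/n = 100*17/30 ≈ 56.6667.
floor = 56.

56


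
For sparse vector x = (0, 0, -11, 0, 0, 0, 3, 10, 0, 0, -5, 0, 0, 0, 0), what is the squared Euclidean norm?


Non-zero entries: [(2, -11), (6, 3), (7, 10), (10, -5)]
Squares: [121, 9, 100, 25]
||x||_2^2 = sum = 255.

255


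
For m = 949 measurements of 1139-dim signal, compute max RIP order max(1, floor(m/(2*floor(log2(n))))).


floor(log2(1139)) = 10.
2*10 = 20.
m/(2*floor(log2(n))) = 949/20 ≈ 47.45.
floor = 47.
k = max(1, 47) = 47.

47


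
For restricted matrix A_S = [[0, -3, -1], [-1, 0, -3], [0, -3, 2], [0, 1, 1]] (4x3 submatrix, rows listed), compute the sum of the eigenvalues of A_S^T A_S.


Sum of eigenvalues of A_S^T A_S = trace(A_S^T A_S) = sum of squared column norms of A_S.
A_S^T A_S diagonal: [1, 19, 15].
trace = 1 + 19 + 15 = 35.

35


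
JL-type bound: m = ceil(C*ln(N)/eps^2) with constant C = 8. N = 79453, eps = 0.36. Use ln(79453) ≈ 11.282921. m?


ln(79453) ≈ 11.282921.
eps^2 = 0.36^2 = 0.1296.
C*ln(N)/eps^2 ≈ 8*11.282921/0.1296 ≈ 696.4766.
m = ceil(696.4766) = 697.

697


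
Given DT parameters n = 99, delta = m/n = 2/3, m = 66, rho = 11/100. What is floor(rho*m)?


m = 2/3*99 = 66.
rho = 11/100.
rho*m = 11/100*66 = 7.26.
k = floor(7.26) = 7.

7


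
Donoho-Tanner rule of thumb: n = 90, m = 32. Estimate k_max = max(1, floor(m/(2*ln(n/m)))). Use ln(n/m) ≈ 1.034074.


n/m = 90/32 = 45/16.
ln(n/m) ≈ 1.034074.
2*ln(n/m) ≈ 2.068148.
m/(2*ln(n/m)) ≈ 32/2.068148 ≈ 15.4728.
floor = 15.
k_max = max(1, 15) = 15.

15


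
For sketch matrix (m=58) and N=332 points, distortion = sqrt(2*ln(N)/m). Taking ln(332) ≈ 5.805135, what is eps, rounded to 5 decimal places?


ln(332) ≈ 5.805135.
2*ln(N)/m ≈ 2*5.805135/58 ≈ 0.20017707.
eps = sqrt(0.20017707) ≈ 0.4474115 ≈ 0.44741.

0.44741


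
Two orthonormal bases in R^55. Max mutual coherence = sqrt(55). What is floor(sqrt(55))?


7^2 = 49 <= 55 < 64 = 8^2, so 7 <= sqrt(55) < 8.
floor(sqrt(55)) = 7.

7


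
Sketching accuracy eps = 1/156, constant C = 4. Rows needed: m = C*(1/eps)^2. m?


1/eps = 156.
(1/eps)^2 = 24336.
m = 4*24336 = 97344.

97344


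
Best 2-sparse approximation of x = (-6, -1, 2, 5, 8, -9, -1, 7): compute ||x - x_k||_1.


Sorted |x_i| descending: [9, 8, 7, 6, 5, 2, 1, 1]
Keep top 2: [9, 8]
Tail entries: [7, 6, 5, 2, 1, 1]
L1 error = sum of tail = 22.

22


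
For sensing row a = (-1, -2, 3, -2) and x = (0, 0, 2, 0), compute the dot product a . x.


Non-zero terms: ['3*2']
Products: [6]
y = sum = 6.

6


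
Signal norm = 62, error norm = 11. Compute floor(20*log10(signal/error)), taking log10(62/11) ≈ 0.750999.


||x||/||e|| = 62/11.
log10(62/11) ≈ 0.750999.
20*log10(||x||/||e||) ≈ 20*0.750999 = 15.01998.
floor(15.01998) = 15.

15


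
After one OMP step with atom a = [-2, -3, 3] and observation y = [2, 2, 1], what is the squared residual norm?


a^T a = 22.
a^T y = -7.
coeff = -7/22 = -7/22.
||r||^2 = 149/22.

149/22


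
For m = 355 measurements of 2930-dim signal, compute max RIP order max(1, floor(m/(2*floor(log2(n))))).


floor(log2(2930)) = 11.
2*11 = 22.
m/(2*floor(log2(n))) = 355/22 ≈ 16.1364.
floor = 16.
k = max(1, 16) = 16.

16


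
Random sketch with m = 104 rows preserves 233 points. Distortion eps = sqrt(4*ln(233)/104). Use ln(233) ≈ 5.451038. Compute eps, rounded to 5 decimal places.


ln(233) ≈ 5.451038.
4*ln(N)/m ≈ 4*5.451038/104 ≈ 0.20965531.
eps = sqrt(0.20965531) ≈ 0.4578813 ≈ 0.45788.

0.45788


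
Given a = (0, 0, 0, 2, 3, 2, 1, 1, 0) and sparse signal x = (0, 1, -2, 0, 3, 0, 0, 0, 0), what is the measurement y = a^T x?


Non-zero terms: ['0*1', '0*-2', '3*3']
Products: [0, 0, 9]
y = sum = 9.

9


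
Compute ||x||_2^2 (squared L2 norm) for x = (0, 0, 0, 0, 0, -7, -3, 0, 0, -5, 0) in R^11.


Non-zero entries: [(5, -7), (6, -3), (9, -5)]
Squares: [49, 9, 25]
||x||_2^2 = sum = 83.

83


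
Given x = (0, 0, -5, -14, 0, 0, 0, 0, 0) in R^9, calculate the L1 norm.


Non-zero entries: [(2, -5), (3, -14)]
Absolute values: [5, 14]
||x||_1 = sum = 19.

19


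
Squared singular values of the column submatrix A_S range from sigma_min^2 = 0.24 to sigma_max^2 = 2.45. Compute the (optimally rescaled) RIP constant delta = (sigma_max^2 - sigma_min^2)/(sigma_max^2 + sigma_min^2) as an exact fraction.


lambda_max - lambda_min = 2.45 - 0.24 = 2.21.
lambda_max + lambda_min = 2.45 + 0.24 = 2.69.
delta = 2.21/2.69 = 221/269.

221/269


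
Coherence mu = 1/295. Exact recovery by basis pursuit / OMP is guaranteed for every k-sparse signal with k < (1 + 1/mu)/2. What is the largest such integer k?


1/mu = 295.
1 + 1/mu = 296.
(1 + 1/mu)/2 = 148 is an integer and the inequality is strict, so k_max = 148 - 1 = 147.

147


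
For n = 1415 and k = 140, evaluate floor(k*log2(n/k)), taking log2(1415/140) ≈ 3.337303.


log2(n/k) = log2(1415/140) ≈ 3.337303.
k*log2(n/k) ≈ 140*3.337303 = 467.22242.
floor(467.22242) = 467.

467


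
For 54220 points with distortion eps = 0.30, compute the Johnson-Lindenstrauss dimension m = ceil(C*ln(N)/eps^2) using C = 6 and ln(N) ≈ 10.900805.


ln(54220) ≈ 10.900805.
eps^2 = 0.30^2 = 0.09.
C*ln(N)/eps^2 ≈ 6*10.900805/0.09 ≈ 726.7203.
m = ceil(726.7203) = 727.

727


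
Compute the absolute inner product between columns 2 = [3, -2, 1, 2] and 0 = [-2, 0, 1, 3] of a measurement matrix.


Inner product: 3*-2 + -2*0 + 1*1 + 2*3
Products: [-6, 0, 1, 6]
Sum = 1.
|dot| = 1.

1


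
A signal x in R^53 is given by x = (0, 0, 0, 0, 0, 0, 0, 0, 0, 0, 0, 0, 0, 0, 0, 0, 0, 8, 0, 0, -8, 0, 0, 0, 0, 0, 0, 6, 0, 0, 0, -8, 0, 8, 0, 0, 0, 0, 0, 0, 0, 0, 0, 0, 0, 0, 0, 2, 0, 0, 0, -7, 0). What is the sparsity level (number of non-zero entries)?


Non-zero positions: [17, 20, 27, 31, 33, 47, 51].
Sparsity = 7.

7


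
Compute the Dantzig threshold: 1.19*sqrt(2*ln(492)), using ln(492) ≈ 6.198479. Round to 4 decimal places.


ln(492) ≈ 6.198479.
2*ln(n) ≈ 12.396958.
sqrt(2*ln(n)) ≈ sqrt(12.396958) ≈ 3.520931.
threshold ≈ 1.19*3.520931 = 4.18990789 ≈ 4.1899.

4.1899


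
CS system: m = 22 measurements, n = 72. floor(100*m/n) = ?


100*m/n = 100*22/72 ≈ 30.5556.
floor = 30.

30


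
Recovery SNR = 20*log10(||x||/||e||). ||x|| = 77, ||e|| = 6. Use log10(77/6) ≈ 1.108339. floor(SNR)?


||x||/||e|| = 77/6.
log10(77/6) ≈ 1.108339.
20*log10(||x||/||e||) ≈ 20*1.108339 = 22.16678.
floor(22.16678) = 22.

22


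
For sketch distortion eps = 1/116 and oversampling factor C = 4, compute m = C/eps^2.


1/eps = 116.
(1/eps)^2 = 13456.
m = 4*13456 = 53824.

53824


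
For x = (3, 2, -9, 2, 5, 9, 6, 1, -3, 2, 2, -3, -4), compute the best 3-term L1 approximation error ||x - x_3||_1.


Sorted |x_i| descending: [9, 9, 6, 5, 4, 3, 3, 3, 2, 2, 2, 2, 1]
Keep top 3: [9, 9, 6]
Tail entries: [5, 4, 3, 3, 3, 2, 2, 2, 2, 1]
L1 error = sum of tail = 27.

27


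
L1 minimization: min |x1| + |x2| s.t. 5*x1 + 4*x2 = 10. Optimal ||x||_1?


Axis intercepts:
  x1 = 2, x2 = 0: L1 = 2
  x1 = 0, x2 = 5/2: L1 = 5/2
x* = (2, 0)
||x*||_1 = 2.

2


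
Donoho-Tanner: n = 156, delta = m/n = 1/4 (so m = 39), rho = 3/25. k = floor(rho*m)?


m = 1/4*156 = 39.
rho = 3/25.
rho*m = 3/25*39 = 4.68.
k = floor(4.68) = 4.

4


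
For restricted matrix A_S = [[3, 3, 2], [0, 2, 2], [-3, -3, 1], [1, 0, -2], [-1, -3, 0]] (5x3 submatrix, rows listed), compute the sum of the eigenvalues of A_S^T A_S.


Sum of eigenvalues of A_S^T A_S = trace(A_S^T A_S) = sum of squared column norms of A_S.
A_S^T A_S diagonal: [20, 31, 13].
trace = 20 + 31 + 13 = 64.

64


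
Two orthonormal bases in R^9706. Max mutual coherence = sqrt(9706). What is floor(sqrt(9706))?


98^2 = 9604 <= 9706 < 9801 = 99^2, so 98 <= sqrt(9706) < 99.
floor(sqrt(9706)) = 98.

98


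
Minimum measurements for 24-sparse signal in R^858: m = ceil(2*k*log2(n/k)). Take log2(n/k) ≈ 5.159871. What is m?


log2(n/k) = log2(858/24) ≈ 5.159871.
2*k*log2(n/k) ≈ 2*24*5.159871 = 247.673808.
m = ceil(247.673808) = 248.

248


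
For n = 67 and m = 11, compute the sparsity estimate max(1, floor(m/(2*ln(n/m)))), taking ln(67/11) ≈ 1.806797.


n/m = 67/11.
ln(n/m) ≈ 1.806797.
2*ln(n/m) ≈ 3.613594.
m/(2*ln(n/m)) ≈ 11/3.613594 ≈ 3.0441.
floor = 3.
k_max = max(1, 3) = 3.

3


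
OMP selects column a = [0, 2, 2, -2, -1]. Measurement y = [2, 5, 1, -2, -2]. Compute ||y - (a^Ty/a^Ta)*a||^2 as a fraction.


a^T a = 13.
a^T y = 18.
coeff = 18/13 = 18/13.
||r||^2 = 170/13.

170/13


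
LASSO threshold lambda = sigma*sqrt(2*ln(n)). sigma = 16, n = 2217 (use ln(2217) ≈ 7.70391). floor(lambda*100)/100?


ln(2217) ≈ 7.70391.
2*ln(n) ≈ 15.40782.
sqrt(2*ln(n)) ≈ sqrt(15.40782) ≈ 3.92528.
lambda ≈ 16*3.92528 = 62.80448.
floor(lambda*100)/100 = 62.80.

62.80


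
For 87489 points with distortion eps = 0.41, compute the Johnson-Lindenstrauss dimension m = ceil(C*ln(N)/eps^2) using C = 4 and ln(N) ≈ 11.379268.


ln(87489) ≈ 11.379268.
eps^2 = 0.41^2 = 0.1681.
C*ln(N)/eps^2 ≈ 4*11.379268/0.1681 ≈ 270.7738.
m = ceil(270.7738) = 271.

271


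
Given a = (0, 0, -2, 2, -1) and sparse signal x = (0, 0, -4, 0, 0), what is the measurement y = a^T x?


Non-zero terms: ['-2*-4']
Products: [8]
y = sum = 8.

8


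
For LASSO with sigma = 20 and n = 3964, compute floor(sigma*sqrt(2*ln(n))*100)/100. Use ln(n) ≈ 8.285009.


ln(3964) ≈ 8.285009.
2*ln(n) ≈ 16.570018.
sqrt(2*ln(n)) ≈ sqrt(16.570018) ≈ 4.070629.
lambda ≈ 20*4.070629 = 81.41258.
floor(lambda*100)/100 = 81.41.

81.41


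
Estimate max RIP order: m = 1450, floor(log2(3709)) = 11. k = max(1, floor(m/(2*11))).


floor(log2(3709)) = 11.
2*11 = 22.
m/(2*floor(log2(n))) = 1450/22 ≈ 65.9091.
floor = 65.
k = max(1, 65) = 65.

65


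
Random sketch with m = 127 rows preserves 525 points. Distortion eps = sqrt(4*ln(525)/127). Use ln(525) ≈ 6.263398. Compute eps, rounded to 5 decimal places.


ln(525) ≈ 6.263398.
4*ln(N)/m ≈ 4*6.263398/127 ≈ 0.19727238.
eps = sqrt(0.19727238) ≈ 0.4441536 ≈ 0.44415.

0.44415


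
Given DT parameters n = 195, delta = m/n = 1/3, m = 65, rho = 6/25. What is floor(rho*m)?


m = 1/3*195 = 65.
rho = 6/25.
rho*m = 6/25*65 = 15.6.
k = floor(15.6) = 15.

15


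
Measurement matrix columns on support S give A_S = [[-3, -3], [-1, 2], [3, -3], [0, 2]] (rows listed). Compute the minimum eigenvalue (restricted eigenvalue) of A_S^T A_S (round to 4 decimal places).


A_S^T A_S = [[19, -2], [-2, 26]].
trace = 45.
det = 490.
disc = trace^2 - 4*det = 2025 - 4*490 = 65.
sqrt(65) ≈ 8.062258.
lam_min = (45 - sqrt(65))/2 ≈ (45 - 8.062258)/2 = 18.468871 ≈ 18.4689.

18.4689


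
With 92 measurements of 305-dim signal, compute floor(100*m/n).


100*m/n = 100*92/305 ≈ 30.1639.
floor = 30.

30


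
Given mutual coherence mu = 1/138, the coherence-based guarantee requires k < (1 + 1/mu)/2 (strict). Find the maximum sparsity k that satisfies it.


1/mu = 138.
1 + 1/mu = 139.
(1 + 1/mu)/2 = 69.5 is not an integer, so k_max = floor(69.5) = 69.

69


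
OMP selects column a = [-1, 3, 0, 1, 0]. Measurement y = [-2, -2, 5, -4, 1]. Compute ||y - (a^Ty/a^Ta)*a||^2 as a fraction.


a^T a = 11.
a^T y = -8.
coeff = -8/11 = -8/11.
||r||^2 = 486/11.

486/11


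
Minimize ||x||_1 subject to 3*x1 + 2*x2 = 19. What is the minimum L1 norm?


Axis intercepts:
  x1 = 19/3, x2 = 0: L1 = 19/3
  x1 = 0, x2 = 19/2: L1 = 19/2
x* = (19/3, 0)
||x*||_1 = 19/3.

19/3


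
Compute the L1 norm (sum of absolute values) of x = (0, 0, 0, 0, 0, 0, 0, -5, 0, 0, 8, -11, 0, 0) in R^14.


Non-zero entries: [(7, -5), (10, 8), (11, -11)]
Absolute values: [5, 8, 11]
||x||_1 = sum = 24.

24


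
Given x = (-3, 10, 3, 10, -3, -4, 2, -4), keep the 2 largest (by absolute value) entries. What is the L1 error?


Sorted |x_i| descending: [10, 10, 4, 4, 3, 3, 3, 2]
Keep top 2: [10, 10]
Tail entries: [4, 4, 3, 3, 3, 2]
L1 error = sum of tail = 19.

19


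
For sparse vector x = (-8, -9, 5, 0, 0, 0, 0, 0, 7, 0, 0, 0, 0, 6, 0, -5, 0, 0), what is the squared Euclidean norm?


Non-zero entries: [(0, -8), (1, -9), (2, 5), (8, 7), (13, 6), (15, -5)]
Squares: [64, 81, 25, 49, 36, 25]
||x||_2^2 = sum = 280.

280


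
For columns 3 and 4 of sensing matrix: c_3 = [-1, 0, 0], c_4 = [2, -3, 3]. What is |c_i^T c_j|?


Inner product: -1*2 + 0*-3 + 0*3
Products: [-2, 0, 0]
Sum = -2.
|dot| = 2.

2


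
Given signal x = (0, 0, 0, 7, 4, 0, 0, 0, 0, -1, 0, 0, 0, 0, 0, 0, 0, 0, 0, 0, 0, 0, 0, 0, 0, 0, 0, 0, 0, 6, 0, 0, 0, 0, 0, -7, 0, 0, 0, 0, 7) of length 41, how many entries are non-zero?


Non-zero positions: [3, 4, 9, 29, 35, 40].
Sparsity = 6.

6


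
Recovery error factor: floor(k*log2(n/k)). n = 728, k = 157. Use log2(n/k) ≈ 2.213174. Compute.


log2(n/k) = log2(728/157) ≈ 2.213174.
k*log2(n/k) ≈ 157*2.213174 = 347.468318.
floor(347.468318) = 347.

347


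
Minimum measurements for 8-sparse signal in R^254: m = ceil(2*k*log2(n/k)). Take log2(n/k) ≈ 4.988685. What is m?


log2(n/k) = log2(254/8) ≈ 4.988685.
2*k*log2(n/k) ≈ 2*8*4.988685 = 79.81896.
m = ceil(79.81896) = 80.

80


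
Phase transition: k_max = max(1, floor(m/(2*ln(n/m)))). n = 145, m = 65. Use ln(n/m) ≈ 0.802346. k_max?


n/m = 145/65 = 29/13.
ln(n/m) ≈ 0.802346.
2*ln(n/m) ≈ 1.604692.
m/(2*ln(n/m)) ≈ 65/1.604692 ≈ 40.5062.
floor = 40.
k_max = max(1, 40) = 40.

40


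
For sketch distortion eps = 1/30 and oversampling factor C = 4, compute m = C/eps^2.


1/eps = 30.
(1/eps)^2 = 900.
m = 4*900 = 3600.

3600


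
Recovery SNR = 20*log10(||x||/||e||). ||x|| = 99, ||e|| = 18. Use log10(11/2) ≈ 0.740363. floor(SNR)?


||x||/||e|| = 99/18 = 11/2.
log10(11/2) ≈ 0.740363.
20*log10(||x||/||e||) ≈ 20*0.740363 = 14.80726.
floor(14.80726) = 14.

14


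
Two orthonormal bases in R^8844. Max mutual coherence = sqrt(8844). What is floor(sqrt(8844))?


94^2 = 8836 <= 8844 < 9025 = 95^2, so 94 <= sqrt(8844) < 95.
floor(sqrt(8844)) = 94.

94


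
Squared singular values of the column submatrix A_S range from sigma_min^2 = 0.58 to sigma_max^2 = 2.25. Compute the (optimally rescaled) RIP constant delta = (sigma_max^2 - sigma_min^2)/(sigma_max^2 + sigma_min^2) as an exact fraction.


lambda_max - lambda_min = 2.25 - 0.58 = 1.67.
lambda_max + lambda_min = 2.25 + 0.58 = 2.83.
delta = 1.67/2.83 = 167/283.

167/283


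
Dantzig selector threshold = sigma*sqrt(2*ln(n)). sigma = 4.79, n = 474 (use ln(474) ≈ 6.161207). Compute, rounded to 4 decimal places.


ln(474) ≈ 6.161207.
2*ln(n) ≈ 12.322414.
sqrt(2*ln(n)) ≈ sqrt(12.322414) ≈ 3.51033.
threshold ≈ 4.79*3.51033 = 16.8144807 ≈ 16.8145.

16.8145


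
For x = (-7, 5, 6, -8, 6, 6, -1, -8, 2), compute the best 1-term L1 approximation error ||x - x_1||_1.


Sorted |x_i| descending: [8, 8, 7, 6, 6, 6, 5, 2, 1]
Keep top 1: [8]
Tail entries: [8, 7, 6, 6, 6, 5, 2, 1]
L1 error = sum of tail = 41.

41


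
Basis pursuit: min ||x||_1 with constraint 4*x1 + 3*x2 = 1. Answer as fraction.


Axis intercepts:
  x1 = 1/4, x2 = 0: L1 = 1/4
  x1 = 0, x2 = 1/3: L1 = 1/3
x* = (1/4, 0)
||x*||_1 = 1/4.

1/4


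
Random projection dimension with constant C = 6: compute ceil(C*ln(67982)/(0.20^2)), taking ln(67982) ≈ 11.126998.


ln(67982) ≈ 11.126998.
eps^2 = 0.20^2 = 0.04.
C*ln(N)/eps^2 ≈ 6*11.126998/0.04 ≈ 1669.0497.
m = ceil(1669.0497) = 1670.

1670


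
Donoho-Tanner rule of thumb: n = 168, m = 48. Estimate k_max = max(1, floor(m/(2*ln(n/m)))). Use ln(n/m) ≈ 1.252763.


n/m = 168/48 = 7/2.
ln(n/m) ≈ 1.252763.
2*ln(n/m) ≈ 2.505526.
m/(2*ln(n/m)) ≈ 48/2.505526 ≈ 19.1577.
floor = 19.
k_max = max(1, 19) = 19.

19


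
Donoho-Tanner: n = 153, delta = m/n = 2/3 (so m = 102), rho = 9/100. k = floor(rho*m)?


m = 2/3*153 = 102.
rho = 9/100.
rho*m = 9/100*102 = 9.18.
k = floor(9.18) = 9.

9


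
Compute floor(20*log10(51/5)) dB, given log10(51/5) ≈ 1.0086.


||x||/||e|| = 51/5.
log10(51/5) ≈ 1.0086.
20*log10(||x||/||e||) ≈ 20*1.0086 = 20.172.
floor(20.172) = 20.

20


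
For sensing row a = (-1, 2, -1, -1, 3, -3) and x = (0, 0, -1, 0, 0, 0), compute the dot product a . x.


Non-zero terms: ['-1*-1']
Products: [1]
y = sum = 1.

1


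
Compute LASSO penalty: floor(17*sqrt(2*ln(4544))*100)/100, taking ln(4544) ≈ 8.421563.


ln(4544) ≈ 8.421563.
2*ln(n) ≈ 16.843126.
sqrt(2*ln(n)) ≈ sqrt(16.843126) ≈ 4.104038.
lambda ≈ 17*4.104038 = 69.768646.
floor(lambda*100)/100 = 69.76.

69.76


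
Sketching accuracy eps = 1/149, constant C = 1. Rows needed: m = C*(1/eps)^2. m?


1/eps = 149.
(1/eps)^2 = 22201.
m = 1*22201 = 22201.

22201


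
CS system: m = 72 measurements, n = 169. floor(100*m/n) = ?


100*m/n = 100*72/169 ≈ 42.6036.
floor = 42.

42


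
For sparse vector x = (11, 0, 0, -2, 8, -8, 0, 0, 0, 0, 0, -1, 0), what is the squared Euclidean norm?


Non-zero entries: [(0, 11), (3, -2), (4, 8), (5, -8), (11, -1)]
Squares: [121, 4, 64, 64, 1]
||x||_2^2 = sum = 254.

254


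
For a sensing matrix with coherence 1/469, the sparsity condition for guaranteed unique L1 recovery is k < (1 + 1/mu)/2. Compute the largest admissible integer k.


1/mu = 469.
1 + 1/mu = 470.
(1 + 1/mu)/2 = 235 is an integer and the inequality is strict, so k_max = 235 - 1 = 234.

234


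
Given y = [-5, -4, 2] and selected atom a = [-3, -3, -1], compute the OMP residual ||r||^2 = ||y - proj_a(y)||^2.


a^T a = 19.
a^T y = 25.
coeff = 25/19 = 25/19.
||r||^2 = 230/19.

230/19


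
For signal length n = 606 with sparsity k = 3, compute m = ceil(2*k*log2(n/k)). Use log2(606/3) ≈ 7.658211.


log2(n/k) = log2(606/3) ≈ 7.658211.
2*k*log2(n/k) ≈ 2*3*7.658211 = 45.949266.
m = ceil(45.949266) = 46.

46


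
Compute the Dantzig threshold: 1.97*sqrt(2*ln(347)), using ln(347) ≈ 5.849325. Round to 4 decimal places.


ln(347) ≈ 5.849325.
2*ln(n) ≈ 11.69865.
sqrt(2*ln(n)) ≈ sqrt(11.69865) ≈ 3.420329.
threshold ≈ 1.97*3.420329 = 6.73804813 ≈ 6.7380.

6.7380


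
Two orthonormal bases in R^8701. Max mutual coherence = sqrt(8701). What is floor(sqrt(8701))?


93^2 = 8649 <= 8701 < 8836 = 94^2, so 93 <= sqrt(8701) < 94.
floor(sqrt(8701)) = 93.

93


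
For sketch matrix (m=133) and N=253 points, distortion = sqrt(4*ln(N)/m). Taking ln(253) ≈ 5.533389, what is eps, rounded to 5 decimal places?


ln(253) ≈ 5.533389.
4*ln(N)/m ≈ 4*5.533389/133 ≈ 0.16641771.
eps = sqrt(0.16641771) ≈ 0.4079433 ≈ 0.40794.

0.40794
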